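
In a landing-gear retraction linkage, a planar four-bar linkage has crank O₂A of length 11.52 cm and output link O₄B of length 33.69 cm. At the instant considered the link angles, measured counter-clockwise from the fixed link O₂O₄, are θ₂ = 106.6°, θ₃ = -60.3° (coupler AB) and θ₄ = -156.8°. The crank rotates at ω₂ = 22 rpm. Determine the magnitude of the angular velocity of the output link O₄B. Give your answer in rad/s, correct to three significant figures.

0.180

ω₂ = 2.304 rad/s (from 22 rpm).
Differentiating the loop-closure r₂e^{iθ₂}+r₃e^{iθ₃}=r₁+r₄e^{iθ₄} gives r₂ω₂e^{iθ₂}+r₃ω₃e^{iθ₃}=r₄ω₄e^{iθ₄}.
Eliminating the other unknown: ω₄ = r₂ω₂ sin(θ₂−θ₃) / [r₄ sin(θ₄−θ₃)].
Numerator sine = +0.22665; denominator sine = -0.99357.
Result = 0.1152·2.304·(+0.22665) / (0.3369·(-0.99357)) = -0.17971 rad/s; magnitude 0.17971 rad/s.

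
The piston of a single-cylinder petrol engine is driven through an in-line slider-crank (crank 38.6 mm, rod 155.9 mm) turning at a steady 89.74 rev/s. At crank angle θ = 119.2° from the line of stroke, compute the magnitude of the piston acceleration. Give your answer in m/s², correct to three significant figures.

7580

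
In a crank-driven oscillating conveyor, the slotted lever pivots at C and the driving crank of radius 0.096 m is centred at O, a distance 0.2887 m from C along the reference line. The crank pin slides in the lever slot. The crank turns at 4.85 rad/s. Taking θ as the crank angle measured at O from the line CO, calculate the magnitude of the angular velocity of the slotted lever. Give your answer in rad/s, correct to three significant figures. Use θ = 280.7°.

0.677

ω = 4.85 rad/s
Crank pin A relative to C: A = (d + r cosθ, r sinθ); lever angle φ = atan2(r sinθ, d + r cosθ).
Differentiating tanφ: φ̇ = rω(d cosθ + r)/(d² + r² + 2dr cosθ).
d² + r² + 2dr cosθ = |CA|² = 0.102855 m²;  d cosθ + r = +0.1496 m.
|ω_lever| = |0.096·4.85·+0.1496| / 0.102855 = 0.67721 rad/s.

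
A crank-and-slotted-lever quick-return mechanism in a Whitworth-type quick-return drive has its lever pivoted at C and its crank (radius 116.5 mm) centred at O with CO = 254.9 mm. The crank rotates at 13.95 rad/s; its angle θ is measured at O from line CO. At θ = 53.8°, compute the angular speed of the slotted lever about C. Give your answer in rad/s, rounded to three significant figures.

3.82

ω = 13.95 rad/s
Crank pin A relative to C: A = (d + r cosθ, r sinθ); lever angle φ = atan2(r sinθ, d + r cosθ).
Differentiating tanφ: φ̇ = rω(d cosθ + r)/(d² + r² + 2dr cosθ).
d² + r² + 2dr cosθ = |CA|² = 0.113623 m²;  d cosθ + r = +0.26705 m.
|ω_lever| = |0.1165·13.95·+0.26705| / 0.113623 = 3.8196 rad/s.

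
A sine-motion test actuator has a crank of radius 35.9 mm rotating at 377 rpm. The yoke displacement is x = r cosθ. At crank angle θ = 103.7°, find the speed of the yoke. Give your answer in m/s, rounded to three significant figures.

1.38

ω = 39.48 rad/s (from 377 rpm).
x = r cosθ ⇒ ẋ = −rω sinθ.
|v| = rω|sinθ| = 0.0359·39.48·|sin 103.7°| = 1.377 m/s.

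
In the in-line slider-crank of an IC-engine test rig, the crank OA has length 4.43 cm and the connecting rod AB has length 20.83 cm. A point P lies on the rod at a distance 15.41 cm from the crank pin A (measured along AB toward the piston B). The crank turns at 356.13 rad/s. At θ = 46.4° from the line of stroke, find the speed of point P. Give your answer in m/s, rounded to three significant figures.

13.0

ω = 356.1 rad/s.  Crank-pin speed |V_A| = rω = 15.777 m/s, perpendicular to OA.
Rod angle: sinφ = −(r/L) sinθ ⇒ φ = -8.860°; ω_rod = −rω cosθ/√(L²−r²sin²θ) = -52.862 rad/s.
V_P = V_A + ω_rod × AP, with AP = 0.1541 m along the rod.
Components: V_Px = −rω sinθ − a·ω_rod·sinφ = -12.68 m/s;  V_Py = rω cosθ + a·ω_rod·cosφ = +2.8309 m/s.
|V_P| = √(V_Px² + V_Py²) = 12.992 m/s.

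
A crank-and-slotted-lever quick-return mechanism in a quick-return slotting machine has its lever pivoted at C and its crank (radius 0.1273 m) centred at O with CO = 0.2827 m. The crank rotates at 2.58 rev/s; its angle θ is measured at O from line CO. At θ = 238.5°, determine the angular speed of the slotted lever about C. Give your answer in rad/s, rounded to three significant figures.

ω = 16.21 rad/s (from 2.58 rev/s).
Crank pin A relative to C: A = (d + r cosθ, r sinθ); lever angle φ = atan2(r sinθ, d + r cosθ).
Differentiating tanφ: φ̇ = rω(d cosθ + r)/(d² + r² + 2dr cosθ).
d² + r² + 2dr cosθ = |CA|² = 0.0585175 m²;  d cosθ + r = -0.02041 m.
|ω_lever| = |0.1273·16.21·-0.02041| / 0.0585175 = 0.71977 rad/s.

0.720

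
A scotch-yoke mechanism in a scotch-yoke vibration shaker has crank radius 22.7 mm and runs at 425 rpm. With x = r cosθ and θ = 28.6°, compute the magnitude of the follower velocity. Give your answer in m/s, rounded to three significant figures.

ω = 44.51 rad/s (from 425 rpm).
x = r cosθ ⇒ ẋ = −rω sinθ.
|v| = rω|sinθ| = 0.0227·44.51·|sin 28.6°| = 0.48361 m/s.

0.484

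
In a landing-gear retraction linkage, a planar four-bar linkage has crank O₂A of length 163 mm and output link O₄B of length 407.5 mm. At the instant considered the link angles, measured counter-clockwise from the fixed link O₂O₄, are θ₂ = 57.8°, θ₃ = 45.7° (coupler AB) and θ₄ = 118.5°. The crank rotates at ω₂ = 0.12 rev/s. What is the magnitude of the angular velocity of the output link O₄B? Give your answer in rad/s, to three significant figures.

0.0662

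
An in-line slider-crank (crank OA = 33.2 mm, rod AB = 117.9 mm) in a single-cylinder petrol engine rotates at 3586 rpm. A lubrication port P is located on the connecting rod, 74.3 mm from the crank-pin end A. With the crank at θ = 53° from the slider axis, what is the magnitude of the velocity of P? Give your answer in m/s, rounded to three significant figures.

ω = 375.5 rad/s.  Crank-pin speed |V_A| = rω = 12.467 m/s, perpendicular to OA.
Rod angle: sinφ = −(r/L) sinθ ⇒ φ = -12.996°; ω_rod = −rω cosθ/√(L²−r²sin²θ) = -65.312 rad/s.
V_P = V_A + ω_rod × AP, with AP = 0.0743 m along the rod.
Components: V_Px = −rω sinθ − a·ω_rod·sinφ = -11.048 m/s;  V_Py = rω cosθ + a·ω_rod·cosφ = +2.7747 m/s.
|V_P| = √(V_Px² + V_Py²) = 11.391 m/s.

11.4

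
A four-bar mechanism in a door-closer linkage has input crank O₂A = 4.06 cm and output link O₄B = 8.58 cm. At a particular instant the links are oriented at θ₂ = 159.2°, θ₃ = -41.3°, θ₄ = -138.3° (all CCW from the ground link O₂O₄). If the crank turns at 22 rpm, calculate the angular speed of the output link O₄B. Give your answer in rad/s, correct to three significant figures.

0.385

ω₂ = 2.304 rad/s (from 22 rpm).
Differentiating the loop-closure r₂e^{iθ₂}+r₃e^{iθ₃}=r₁+r₄e^{iθ₄} gives r₂ω₂e^{iθ₂}+r₃ω₃e^{iθ₃}=r₄ω₄e^{iθ₄}.
Eliminating the other unknown: ω₄ = r₂ω₂ sin(θ₂−θ₃) / [r₄ sin(θ₄−θ₃)].
Numerator sine = -0.35021; denominator sine = -0.99255.
Result = 0.0406·2.304·(-0.35021) / (0.0858·(-0.99255)) = +0.38465 rad/s; magnitude 0.38465 rad/s.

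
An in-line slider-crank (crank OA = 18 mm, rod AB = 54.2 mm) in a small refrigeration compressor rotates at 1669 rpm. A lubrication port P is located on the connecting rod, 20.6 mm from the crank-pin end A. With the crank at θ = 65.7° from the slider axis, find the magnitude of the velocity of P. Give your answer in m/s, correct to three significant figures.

ω = 174.8 rad/s.  Crank-pin speed |V_A| = rω = 3.146 m/s, perpendicular to OA.
Rod angle: sinφ = −(r/L) sinθ ⇒ φ = -17.619°; ω_rod = −rω cosθ/√(L²−r²sin²θ) = -25.062 rad/s.
V_P = V_A + ω_rod × AP, with AP = 0.0206 m along the rod.
Components: V_Px = −rω sinθ − a·ω_rod·sinφ = -3.0235 m/s;  V_Py = rω cosθ + a·ω_rod·cosφ = +0.80257 m/s.
|V_P| = √(V_Px² + V_Py²) = 3.1282 m/s.

3.13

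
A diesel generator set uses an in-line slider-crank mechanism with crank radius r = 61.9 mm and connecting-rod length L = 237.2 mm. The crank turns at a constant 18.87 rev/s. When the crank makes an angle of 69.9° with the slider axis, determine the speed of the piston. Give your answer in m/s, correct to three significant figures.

7.53

ω = 2π·18.9 = 118.6 rad/s
For an in-line slider-crank, x = r cosθ + √(L² − r² sin²θ), so v = −rω sinθ·[1 + r cosθ/√(L² − r² sin²θ)].
With r = 0.0619 m, L = 0.2372 m, θ = 69.9°: √(L² − r² sin²θ) = 0.22997 m.
v = −0.0619·118.6·0.93909·[1 + 0.0619·0.34366/0.22997] = -7.5296 m/s.
|v| = 7.5296 m/s.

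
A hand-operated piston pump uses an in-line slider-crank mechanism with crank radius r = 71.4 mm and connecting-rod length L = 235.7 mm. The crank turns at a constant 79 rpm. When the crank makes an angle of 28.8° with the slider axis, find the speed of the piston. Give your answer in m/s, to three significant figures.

0.361

ω = 2π·79/60 = 8.273 rad/s
For an in-line slider-crank, x = r cosθ + √(L² − r² sin²θ), so v = −rω sinθ·[1 + r cosθ/√(L² − r² sin²θ)].
With r = 0.0714 m, L = 0.2357 m, θ = 28.8°: √(L² − r² sin²θ) = 0.23318 m.
v = −0.0714·8.273·0.48175·[1 + 0.0714·0.87631/0.23318] = -0.36092 m/s.
|v| = 0.36092 m/s.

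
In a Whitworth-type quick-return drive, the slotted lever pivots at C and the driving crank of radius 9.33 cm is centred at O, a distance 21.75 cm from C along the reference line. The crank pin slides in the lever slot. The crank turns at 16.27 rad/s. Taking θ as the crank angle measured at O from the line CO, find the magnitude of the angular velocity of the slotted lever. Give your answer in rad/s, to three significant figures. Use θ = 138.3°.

4.08

ω = 16.27 rad/s
Crank pin A relative to C: A = (d + r cosθ, r sinθ); lever angle φ = atan2(r sinθ, d + r cosθ).
Differentiating tanφ: φ̇ = rω(d cosθ + r)/(d² + r² + 2dr cosθ).
d² + r² + 2dr cosθ = |CA|² = 0.0257085 m²;  d cosθ + r = -0.069094 m.
|ω_lever| = |0.0933·16.27·-0.069094| / 0.0257085 = 4.0797 rad/s.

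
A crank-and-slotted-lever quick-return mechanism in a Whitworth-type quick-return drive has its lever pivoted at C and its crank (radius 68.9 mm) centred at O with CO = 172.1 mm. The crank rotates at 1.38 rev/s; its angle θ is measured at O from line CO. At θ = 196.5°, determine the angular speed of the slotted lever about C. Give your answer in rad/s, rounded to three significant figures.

4.94

ω = 8.671 rad/s (from 1.38 rev/s).
Crank pin A relative to C: A = (d + r cosθ, r sinθ); lever angle φ = atan2(r sinθ, d + r cosθ).
Differentiating tanφ: φ̇ = rω(d cosθ + r)/(d² + r² + 2dr cosθ).
d² + r² + 2dr cosθ = |CA|² = 0.0116268 m²;  d cosθ + r = -0.096113 m.
|ω_lever| = |0.0689·8.671·-0.096113| / 0.0116268 = 4.9385 rad/s.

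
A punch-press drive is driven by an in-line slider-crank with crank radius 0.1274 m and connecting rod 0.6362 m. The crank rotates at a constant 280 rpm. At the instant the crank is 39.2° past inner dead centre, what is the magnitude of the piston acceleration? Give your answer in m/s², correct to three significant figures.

ω = 2π·280/60 = 29.32 rad/s
x(θ) = r cosθ + √(L² − r² sin²θ); with ω constant, a = ω²·d²x/dθ².
d²x/dθ² = −r cosθ − r²(cos2θ)/√u − r⁴ sin²2θ/(4u^{3/2}),  u = L² − r² sin²θ = 0.398267 m².
Substituting r = 0.1274 m, L = 0.6362 m, θ = 39.2°: d²x/dθ² = -0.10415 m.
a = ω²·d²x/dθ² = (29.32)²·(-0.10415) = -89.544 m/s²;  |a| = 89.544 m/s².

89.5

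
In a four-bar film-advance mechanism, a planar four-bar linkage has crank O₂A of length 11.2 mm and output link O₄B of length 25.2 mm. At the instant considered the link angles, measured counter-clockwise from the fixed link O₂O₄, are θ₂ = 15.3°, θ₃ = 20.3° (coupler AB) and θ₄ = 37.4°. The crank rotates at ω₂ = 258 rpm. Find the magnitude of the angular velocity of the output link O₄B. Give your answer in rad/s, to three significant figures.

ω₂ = 27.02 rad/s (from 258 rpm).
Differentiating the loop-closure r₂e^{iθ₂}+r₃e^{iθ₃}=r₁+r₄e^{iθ₄} gives r₂ω₂e^{iθ₂}+r₃ω₃e^{iθ₃}=r₄ω₄e^{iθ₄}.
Eliminating the other unknown: ω₄ = r₂ω₂ sin(θ₂−θ₃) / [r₄ sin(θ₄−θ₃)].
Numerator sine = -0.08716; denominator sine = +0.29404.
Result = 0.0112·27.02·(-0.08716) / (0.0252·(+0.29404)) = -3.5592 rad/s; magnitude 3.5592 rad/s.

3.56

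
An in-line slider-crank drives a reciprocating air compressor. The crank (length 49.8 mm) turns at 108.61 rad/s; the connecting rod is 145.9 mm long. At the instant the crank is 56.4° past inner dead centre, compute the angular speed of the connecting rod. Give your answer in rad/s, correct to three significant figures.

ω = 108.6 rad/s
The rod makes angle φ with the slider axis where L sinφ = r sinθ; differentiating, L cosφ·φ̇ = r ω cosθ.
L cosφ = √(L² − r² sin²θ) = 0.13988 m.
|ω_rod| = r ω |cosθ| / √(L² − r² sin²θ) = 0.0498·108.6·0.55339/0.13988 = 21.398 rad/s.

21.4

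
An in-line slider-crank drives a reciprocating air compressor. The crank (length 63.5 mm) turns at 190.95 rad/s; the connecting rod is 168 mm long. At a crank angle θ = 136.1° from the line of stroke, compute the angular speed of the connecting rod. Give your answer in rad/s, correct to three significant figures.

53.9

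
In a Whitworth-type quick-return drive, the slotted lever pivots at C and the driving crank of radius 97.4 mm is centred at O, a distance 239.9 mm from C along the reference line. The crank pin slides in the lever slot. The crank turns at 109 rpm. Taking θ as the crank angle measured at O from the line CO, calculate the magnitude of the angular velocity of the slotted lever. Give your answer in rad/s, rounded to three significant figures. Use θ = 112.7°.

0.109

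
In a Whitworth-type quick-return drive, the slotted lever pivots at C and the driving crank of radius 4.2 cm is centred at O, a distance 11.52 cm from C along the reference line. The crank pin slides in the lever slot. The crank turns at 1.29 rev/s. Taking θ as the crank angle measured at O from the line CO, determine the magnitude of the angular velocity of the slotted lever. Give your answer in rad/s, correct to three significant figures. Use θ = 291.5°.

1.54

ω = 8.105 rad/s (from 1.29 rev/s).
Crank pin A relative to C: A = (d + r cosθ, r sinθ); lever angle φ = atan2(r sinθ, d + r cosθ).
Differentiating tanφ: φ̇ = rω(d cosθ + r)/(d² + r² + 2dr cosθ).
d² + r² + 2dr cosθ = |CA|² = 0.0185816 m²;  d cosθ + r = +0.084221 m.
|ω_lever| = |0.042·8.105·+0.084221| / 0.0185816 = 1.543 rad/s.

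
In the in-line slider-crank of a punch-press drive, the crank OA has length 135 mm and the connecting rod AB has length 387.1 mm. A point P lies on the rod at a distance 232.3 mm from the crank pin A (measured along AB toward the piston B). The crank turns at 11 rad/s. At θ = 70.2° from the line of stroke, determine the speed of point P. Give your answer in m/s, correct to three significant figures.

ω = 11 rad/s.  Crank-pin speed |V_A| = rω = 1.485 m/s, perpendicular to OA.
Rod angle: sinφ = −(r/L) sinθ ⇒ φ = -19.155°; ω_rod = −rω cosθ/√(L²−r²sin²θ) = -1.3756 rad/s.
V_P = V_A + ω_rod × AP, with AP = 0.2323 m along the rod.
Components: V_Px = −rω sinθ − a·ω_rod·sinφ = -1.5021 m/s;  V_Py = rω cosθ + a·ω_rod·cosφ = +0.20116 m/s.
|V_P| = √(V_Px² + V_Py²) = 1.5155 m/s.

1.52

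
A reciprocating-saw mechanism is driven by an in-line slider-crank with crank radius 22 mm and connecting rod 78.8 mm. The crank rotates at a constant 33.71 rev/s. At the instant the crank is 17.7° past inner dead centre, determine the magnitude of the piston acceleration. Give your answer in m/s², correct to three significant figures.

ω = 2π·33.7 = 211.8 rad/s
x(θ) = r cosθ + √(L² − r² sin²θ); with ω constant, a = ω²·d²x/dθ².
d²x/dθ² = −r cosθ − r²(cos2θ)/√u − r⁴ sin²2θ/(4u^{3/2}),  u = L² − r² sin²θ = 0.0061647 m².
Substituting r = 0.022 m, L = 0.0788 m, θ = 17.7°: d²x/dθ² = -0.026024 m.
a = ω²·d²x/dθ² = (211.8)²·(-0.026024) = -1167.5 m/s²;  |a| = 1167.5 m/s².

1170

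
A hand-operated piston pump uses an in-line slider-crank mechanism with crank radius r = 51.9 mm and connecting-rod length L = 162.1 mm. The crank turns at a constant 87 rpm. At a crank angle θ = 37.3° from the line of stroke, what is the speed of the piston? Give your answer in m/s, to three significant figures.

0.361

ω = 2π·87/60 = 9.111 rad/s
For an in-line slider-crank, x = r cosθ + √(L² − r² sin²θ), so v = −rω sinθ·[1 + r cosθ/√(L² − r² sin²θ)].
With r = 0.0519 m, L = 0.1621 m, θ = 37.3°: √(L² − r² sin²θ) = 0.15902 m.
v = −0.0519·9.111·0.60599·[1 + 0.0519·0.79547/0.15902] = -0.36093 m/s.
|v| = 0.36093 m/s.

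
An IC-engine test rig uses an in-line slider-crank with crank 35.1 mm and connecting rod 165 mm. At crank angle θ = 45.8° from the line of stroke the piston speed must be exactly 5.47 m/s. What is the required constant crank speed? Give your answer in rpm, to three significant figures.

1800

For an in-line slider-crank, |v_piston| = rω|sinθ|·[1 + r cosθ/√(L² − r² sin²θ)].
With r = 0.0351 m, L = 0.165 m, θ = 45.8°: the bracketed kinematic factor |dx/dθ| = 0.02894 m.
ω = v/|dx/dθ| = 5.47/0.02894 = 189.01 rad/s.
N = 60ω/(2π) = 1805 rpm.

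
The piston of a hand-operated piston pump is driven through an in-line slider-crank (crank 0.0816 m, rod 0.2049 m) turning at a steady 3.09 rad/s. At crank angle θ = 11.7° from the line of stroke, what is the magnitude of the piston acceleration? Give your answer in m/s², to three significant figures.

ω = 3.09 rad/s
x(θ) = r cosθ + √(L² − r² sin²θ); with ω constant, a = ω²·d²x/dθ².
d²x/dθ² = −r cosθ − r²(cos2θ)/√u − r⁴ sin²2θ/(4u^{3/2}),  u = L² − r² sin²θ = 0.0417102 m².
Substituting r = 0.0816 m, L = 0.2049 m, θ = 11.7°: d²x/dθ² = -0.11003 m.
a = ω²·d²x/dθ² = (3.09)²·(-0.11003) = -1.0506 m/s²;  |a| = 1.0506 m/s².

1.05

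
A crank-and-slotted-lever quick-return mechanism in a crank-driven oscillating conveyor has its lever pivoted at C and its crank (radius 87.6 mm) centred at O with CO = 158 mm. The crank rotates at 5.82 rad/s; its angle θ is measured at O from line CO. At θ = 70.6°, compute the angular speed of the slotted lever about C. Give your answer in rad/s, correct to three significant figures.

1.71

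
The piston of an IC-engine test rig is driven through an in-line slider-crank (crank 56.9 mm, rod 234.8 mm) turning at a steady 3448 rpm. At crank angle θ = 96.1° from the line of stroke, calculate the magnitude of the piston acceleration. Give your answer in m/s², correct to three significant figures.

2600

ω = 2π·3448/60 = 361.1 rad/s
x(θ) = r cosθ + √(L² − r² sin²θ); with ω constant, a = ω²·d²x/dθ².
d²x/dθ² = −r cosθ − r²(cos2θ)/√u − r⁴ sin²2θ/(4u^{3/2}),  u = L² − r² sin²θ = 0.05193 m².
Substituting r = 0.0569 m, L = 0.2348 m, θ = 96.1°: d²x/dθ² = +0.019923 m.
a = ω²·d²x/dθ² = (361.1)²·(+0.019923) = +2597.5 m/s²;  |a| = 2597.5 m/s².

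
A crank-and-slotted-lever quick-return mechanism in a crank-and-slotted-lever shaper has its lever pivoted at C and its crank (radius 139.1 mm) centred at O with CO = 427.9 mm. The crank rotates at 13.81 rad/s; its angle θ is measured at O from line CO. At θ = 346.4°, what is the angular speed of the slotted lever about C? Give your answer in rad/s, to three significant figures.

ω = 13.81 rad/s
Crank pin A relative to C: A = (d + r cosθ, r sinθ); lever angle φ = atan2(r sinθ, d + r cosθ).
Differentiating tanφ: φ̇ = rω(d cosθ + r)/(d² + r² + 2dr cosθ).
d² + r² + 2dr cosθ = |CA|² = 0.318151 m²;  d cosθ + r = +0.555 m.
|ω_lever| = |0.1391·13.81·+0.555| / 0.318151 = 3.3511 rad/s.

3.35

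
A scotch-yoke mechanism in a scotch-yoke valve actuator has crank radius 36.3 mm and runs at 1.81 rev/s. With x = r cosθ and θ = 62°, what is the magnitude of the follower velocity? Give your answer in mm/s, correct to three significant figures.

ω = 11.37 rad/s (from 1.81 rev/s).
x = r cosθ ⇒ ẋ = −rω sinθ.
|v| = rω|sinθ| = 0.0363·11.37·|sin 62°| = 0.3645 m/s = 364.5 mm/s.

365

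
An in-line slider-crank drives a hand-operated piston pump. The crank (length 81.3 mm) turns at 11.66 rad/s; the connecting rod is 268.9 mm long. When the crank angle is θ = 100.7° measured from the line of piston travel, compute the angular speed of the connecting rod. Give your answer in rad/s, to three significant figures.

0.685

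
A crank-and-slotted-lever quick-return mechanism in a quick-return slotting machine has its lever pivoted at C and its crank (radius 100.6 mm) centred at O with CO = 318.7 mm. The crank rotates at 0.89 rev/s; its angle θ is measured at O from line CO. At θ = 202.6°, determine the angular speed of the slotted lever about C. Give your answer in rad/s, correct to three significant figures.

ω = 5.592 rad/s (from 0.89 rev/s).
Crank pin A relative to C: A = (d + r cosθ, r sinθ); lever angle φ = atan2(r sinθ, d + r cosθ).
Differentiating tanφ: φ̇ = rω(d cosθ + r)/(d² + r² + 2dr cosθ).
d² + r² + 2dr cosθ = |CA|² = 0.0524916 m²;  d cosθ + r = -0.19363 m.
|ω_lever| = |0.1006·5.592·-0.19363| / 0.0524916 = 2.0751 rad/s.

2.08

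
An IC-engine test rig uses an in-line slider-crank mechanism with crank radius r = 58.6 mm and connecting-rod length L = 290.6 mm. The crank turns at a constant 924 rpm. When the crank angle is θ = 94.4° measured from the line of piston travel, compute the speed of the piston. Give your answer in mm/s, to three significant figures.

ω = 2π·924/60 = 96.76 rad/s
For an in-line slider-crank, x = r cosθ + √(L² − r² sin²θ), so v = −rω sinθ·[1 + r cosθ/√(L² − r² sin²θ)].
With r = 0.0586 m, L = 0.2906 m, θ = 94.4°: √(L² − r² sin²θ) = 0.28467 m.
v = −0.0586·96.76·0.99705·[1 + 0.0586·-0.07672/0.28467] = -5.5642 m/s.
|v| = 5.5642 m/s = 5564.2 mm/s.

5560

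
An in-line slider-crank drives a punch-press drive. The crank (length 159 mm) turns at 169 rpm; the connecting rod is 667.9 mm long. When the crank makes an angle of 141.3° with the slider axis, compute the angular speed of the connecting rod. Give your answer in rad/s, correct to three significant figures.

3.33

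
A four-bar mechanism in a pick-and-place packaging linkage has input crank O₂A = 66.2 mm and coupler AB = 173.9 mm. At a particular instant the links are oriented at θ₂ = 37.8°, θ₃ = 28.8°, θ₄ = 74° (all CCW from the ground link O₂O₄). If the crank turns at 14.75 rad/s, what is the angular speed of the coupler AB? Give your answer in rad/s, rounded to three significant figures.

4.67

ω₂ = 14.75 rad/s
Differentiating the loop-closure r₂e^{iθ₂}+r₃e^{iθ₃}=r₁+r₄e^{iθ₄} gives r₂ω₂e^{iθ₂}+r₃ω₃e^{iθ₃}=r₄ω₄e^{iθ₄}.
Eliminating the other unknown: ω₃ = r₂ω₂ sin(θ₄−θ₂) / [r₃ sin(θ₃−θ₄)].
Numerator sine = +0.59061; denominator sine = -0.70957.
Result = 0.0662·14.75·(+0.59061) / (0.1739·(-0.70957)) = -4.6736 rad/s; magnitude 4.6736 rad/s.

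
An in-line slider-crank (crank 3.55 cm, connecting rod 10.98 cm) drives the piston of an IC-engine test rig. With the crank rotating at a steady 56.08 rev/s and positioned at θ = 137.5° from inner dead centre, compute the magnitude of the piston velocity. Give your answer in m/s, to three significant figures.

ω = 2π·56.1 = 352.4 rad/s
For an in-line slider-crank, x = r cosθ + √(L² − r² sin²θ), so v = −rω sinθ·[1 + r cosθ/√(L² − r² sin²θ)].
With r = 0.0355 m, L = 0.1098 m, θ = 137.5°: √(L² − r² sin²θ) = 0.10715 m.
v = −0.0355·352.4·0.67559·[1 + 0.0355·-0.73728/0.10715] = -6.3865 m/s.
|v| = 6.3865 m/s.

6.39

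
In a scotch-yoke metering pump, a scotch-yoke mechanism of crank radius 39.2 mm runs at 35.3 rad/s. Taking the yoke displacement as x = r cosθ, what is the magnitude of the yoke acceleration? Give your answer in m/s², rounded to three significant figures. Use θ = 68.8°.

ω = 35.3 rad/s
x = r cosθ ⇒ ẍ = −rω² cosθ (ω constant).
|a| = rω²|cosθ| = 0.0392·(35.3)²·|cos 68.8°| = 17.664 m/s².

17.7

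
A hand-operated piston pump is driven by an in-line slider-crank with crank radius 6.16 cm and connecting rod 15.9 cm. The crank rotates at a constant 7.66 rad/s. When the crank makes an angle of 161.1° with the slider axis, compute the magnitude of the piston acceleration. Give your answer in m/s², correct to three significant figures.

ω = 7.66 rad/s
x(θ) = r cosθ + √(L² − r² sin²θ); with ω constant, a = ω²·d²x/dθ².
d²x/dθ² = −r cosθ − r²(cos2θ)/√u − r⁴ sin²2θ/(4u^{3/2}),  u = L² − r² sin²θ = 0.0248829 m².
Substituting r = 0.0616 m, L = 0.159 m, θ = 161.1°: d²x/dθ² = +0.038927 m.
a = ω²·d²x/dθ² = (7.66)²·(+0.038927) = +2.2841 m/s²;  |a| = 2.2841 m/s².

2.28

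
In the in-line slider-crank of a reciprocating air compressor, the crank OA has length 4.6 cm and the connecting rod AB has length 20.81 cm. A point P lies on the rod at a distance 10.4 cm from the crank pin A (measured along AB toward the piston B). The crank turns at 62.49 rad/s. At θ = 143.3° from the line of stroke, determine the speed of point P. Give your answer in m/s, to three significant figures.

ω = 62.49 rad/s.  Crank-pin speed |V_A| = rω = 2.8745 m/s, perpendicular to OA.
Rod angle: sinφ = −(r/L) sinθ ⇒ φ = -7.591°; ω_rod = −rω cosθ/√(L²−r²sin²θ) = +11.173 rad/s.
V_P = V_A + ω_rod × AP, with AP = 0.104 m along the rod.
Components: V_Px = −rω sinθ − a·ω_rod·sinφ = -1.5644 m/s;  V_Py = rω cosθ + a·ω_rod·cosφ = -1.1529 m/s.
|V_P| = √(V_Px² + V_Py²) = 1.9433 m/s.

1.94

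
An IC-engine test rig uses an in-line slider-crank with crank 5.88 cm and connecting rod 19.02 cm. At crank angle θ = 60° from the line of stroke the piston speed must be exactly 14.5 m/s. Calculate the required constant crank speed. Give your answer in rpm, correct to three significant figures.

For an in-line slider-crank, |v_piston| = rω|sinθ|·[1 + r cosθ/√(L² − r² sin²θ)].
With r = 0.0588 m, L = 0.1902 m, θ = 60°: the bracketed kinematic factor |dx/dθ| = 0.059092 m.
ω = v/|dx/dθ| = 14.5/0.059092 = 245.38 rad/s.
N = 60ω/(2π) = 2343.2 rpm.

2340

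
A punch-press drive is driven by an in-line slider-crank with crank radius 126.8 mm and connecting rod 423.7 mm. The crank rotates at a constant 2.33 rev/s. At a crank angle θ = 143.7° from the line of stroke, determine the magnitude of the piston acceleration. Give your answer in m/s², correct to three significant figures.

ω = 2π·2.33 = 14.64 rad/s
x(θ) = r cosθ + √(L² − r² sin²θ); with ω constant, a = ω²·d²x/dθ².
d²x/dθ² = −r cosθ − r²(cos2θ)/√u − r⁴ sin²2θ/(4u^{3/2}),  u = L² − r² sin²θ = 0.173887 m².
Substituting r = 0.1268 m, L = 0.4237 m, θ = 143.7°: d²x/dθ² = +0.08985 m.
a = ω²·d²x/dθ² = (14.64)²·(+0.08985) = +19.257 m/s²;  |a| = 19.257 m/s².

19.3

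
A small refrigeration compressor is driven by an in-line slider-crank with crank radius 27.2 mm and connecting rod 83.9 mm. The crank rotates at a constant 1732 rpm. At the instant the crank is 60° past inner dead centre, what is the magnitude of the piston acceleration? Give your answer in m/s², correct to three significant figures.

ω = 2π·1732/60 = 181.4 rad/s
x(θ) = r cosθ + √(L² − r² sin²θ); with ω constant, a = ω²·d²x/dθ².
d²x/dθ² = −r cosθ − r²(cos2θ)/√u − r⁴ sin²2θ/(4u^{3/2}),  u = L² − r² sin²θ = 0.00648433 m².
Substituting r = 0.0272 m, L = 0.0839 m, θ = 60°: d²x/dθ² = -0.0092027 m.
a = ω²·d²x/dθ² = (181.4)²·(-0.0092027) = -302.74 m/s²;  |a| = 302.74 m/s².

303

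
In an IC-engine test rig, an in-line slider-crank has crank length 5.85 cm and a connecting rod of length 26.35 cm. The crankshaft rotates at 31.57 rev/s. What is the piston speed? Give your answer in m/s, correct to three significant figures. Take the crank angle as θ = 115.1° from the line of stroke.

ω = 2π·31.6 = 198.4 rad/s
For an in-line slider-crank, x = r cosθ + √(L² − r² sin²θ), so v = −rω sinθ·[1 + r cosθ/√(L² − r² sin²θ)].
With r = 0.0585 m, L = 0.2635 m, θ = 115.1°: √(L² − r² sin²θ) = 0.25812 m.
v = −0.0585·198.4·0.90557·[1 + 0.0585·-0.42420/0.25812] = -9.498 m/s.
|v| = 9.498 m/s.

9.50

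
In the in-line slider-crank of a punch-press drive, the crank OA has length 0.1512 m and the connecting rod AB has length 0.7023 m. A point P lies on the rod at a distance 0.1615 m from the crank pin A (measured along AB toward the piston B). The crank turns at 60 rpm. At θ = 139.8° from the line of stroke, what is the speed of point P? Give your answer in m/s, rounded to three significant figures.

ω = 6.283 rad/s.  Crank-pin speed |V_A| = rω = 0.95002 m/s, perpendicular to OA.
Rod angle: sinφ = −(r/L) sinθ ⇒ φ = -7.988°; ω_rod = −rω cosθ/√(L²−r²sin²θ) = +1.0433 rad/s.
V_P = V_A + ω_rod × AP, with AP = 0.1615 m along the rod.
Components: V_Px = −rω sinθ − a·ω_rod·sinφ = -0.58978 m/s;  V_Py = rω cosθ + a·ω_rod·cosφ = -0.55876 m/s.
|V_P| = √(V_Px² + V_Py²) = 0.81244 m/s.

0.812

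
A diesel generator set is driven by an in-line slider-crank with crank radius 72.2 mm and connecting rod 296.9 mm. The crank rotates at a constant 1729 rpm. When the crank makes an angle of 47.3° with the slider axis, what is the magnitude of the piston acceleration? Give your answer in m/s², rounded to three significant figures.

ω = 2π·1729/60 = 181.1 rad/s
x(θ) = r cosθ + √(L² − r² sin²θ); with ω constant, a = ω²·d²x/dθ².
d²x/dθ² = −r cosθ − r²(cos2θ)/√u − r⁴ sin²2θ/(4u^{3/2}),  u = L² − r² sin²θ = 0.0853342 m².
Substituting r = 0.0722 m, L = 0.2969 m, θ = 47.3°: d²x/dθ² = -0.047803 m.
a = ω²·d²x/dθ² = (181.1)²·(-0.047803) = -1567.1 m/s²;  |a| = 1567.1 m/s².

1570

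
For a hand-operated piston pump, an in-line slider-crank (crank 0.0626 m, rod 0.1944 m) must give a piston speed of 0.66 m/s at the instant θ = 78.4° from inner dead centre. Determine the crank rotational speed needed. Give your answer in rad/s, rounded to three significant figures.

10.1

For an in-line slider-crank, |v_piston| = rω|sinθ|·[1 + r cosθ/√(L² − r² sin²θ)].
With r = 0.0626 m, L = 0.1944 m, θ = 78.4°: the bracketed kinematic factor |dx/dθ| = 0.065506 m.
ω = v/|dx/dθ| = 0.66/0.065506 = 10.075 rad/s.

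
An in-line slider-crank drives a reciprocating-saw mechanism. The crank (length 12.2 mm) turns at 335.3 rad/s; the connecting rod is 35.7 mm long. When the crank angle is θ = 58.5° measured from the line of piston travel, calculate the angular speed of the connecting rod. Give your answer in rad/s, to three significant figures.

ω = 335.3 rad/s
The rod makes angle φ with the slider axis where L sinφ = r sinθ; differentiating, L cosφ·φ̇ = r ω cosθ.
L cosφ = √(L² − r² sin²θ) = 0.034151 m.
|ω_rod| = r ω |cosθ| / √(L² − r² sin²θ) = 0.0122·335.3·0.52250/0.034151 = 62.586 rad/s.

62.6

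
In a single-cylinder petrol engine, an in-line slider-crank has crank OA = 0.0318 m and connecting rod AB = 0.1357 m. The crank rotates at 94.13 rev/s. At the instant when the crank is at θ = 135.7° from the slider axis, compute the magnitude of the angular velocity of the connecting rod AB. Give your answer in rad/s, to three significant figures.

ω = 591.4 rad/s (converted from 94.13 rev/s).
The rod makes angle φ with the slider axis where L sinφ = r sinθ; differentiating, L cosφ·φ̇ = r ω cosθ.
L cosφ = √(L² − r² sin²θ) = 0.13387 m.
|ω_rod| = r ω |cosθ| / √(L² − r² sin²θ) = 0.0318·591.4·0.71569/0.13387 = 100.55 rad/s.

101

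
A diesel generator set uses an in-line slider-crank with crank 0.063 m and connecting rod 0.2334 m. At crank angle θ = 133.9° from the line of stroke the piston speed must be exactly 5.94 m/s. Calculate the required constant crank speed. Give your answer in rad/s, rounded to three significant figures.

For an in-line slider-crank, |v_piston| = rω|sinθ|·[1 + r cosθ/√(L² − r² sin²θ)].
With r = 0.063 m, L = 0.2334 m, θ = 133.9°: the bracketed kinematic factor |dx/dθ| = 0.036733 m.
ω = v/|dx/dθ| = 5.94/0.036733 = 161.71 rad/s.

162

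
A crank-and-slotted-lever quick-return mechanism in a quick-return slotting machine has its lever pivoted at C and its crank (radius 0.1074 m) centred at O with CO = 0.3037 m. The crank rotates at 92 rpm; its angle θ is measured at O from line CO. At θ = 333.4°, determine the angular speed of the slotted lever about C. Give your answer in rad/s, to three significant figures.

2.42

ω = 9.634 rad/s (from 92 rpm).
Crank pin A relative to C: A = (d + r cosθ, r sinθ); lever angle φ = atan2(r sinθ, d + r cosθ).
Differentiating tanφ: φ̇ = rω(d cosθ + r)/(d² + r² + 2dr cosθ).
d² + r² + 2dr cosθ = |CA|² = 0.162098 m²;  d cosθ + r = +0.37895 m.
|ω_lever| = |0.1074·9.634·+0.37895| / 0.162098 = 2.419 rad/s.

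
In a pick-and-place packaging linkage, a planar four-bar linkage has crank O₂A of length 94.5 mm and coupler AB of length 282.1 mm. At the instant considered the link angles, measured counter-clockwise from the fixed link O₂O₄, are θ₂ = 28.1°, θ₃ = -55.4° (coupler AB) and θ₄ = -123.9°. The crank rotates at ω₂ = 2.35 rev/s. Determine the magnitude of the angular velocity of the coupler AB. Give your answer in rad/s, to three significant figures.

ω₂ = 14.77 rad/s (from 2.35 rev/s).
Differentiating the loop-closure r₂e^{iθ₂}+r₃e^{iθ₃}=r₁+r₄e^{iθ₄} gives r₂ω₂e^{iθ₂}+r₃ω₃e^{iθ₃}=r₄ω₄e^{iθ₄}.
Eliminating the other unknown: ω₃ = r₂ω₂ sin(θ₄−θ₂) / [r₃ sin(θ₃−θ₄)].
Numerator sine = -0.46947; denominator sine = +0.93042.
Result = 0.0945·14.77·(-0.46947) / (0.2821·(+0.93042)) = -2.4958 rad/s; magnitude 2.4958 rad/s.

2.50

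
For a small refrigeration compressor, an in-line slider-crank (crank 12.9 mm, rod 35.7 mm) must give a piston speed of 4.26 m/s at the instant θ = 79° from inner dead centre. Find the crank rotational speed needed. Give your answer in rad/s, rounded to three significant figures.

For an in-line slider-crank, |v_piston| = rω|sinθ|·[1 + r cosθ/√(L² − r² sin²θ)].
With r = 0.0129 m, L = 0.0357 m, θ = 79°: the bracketed kinematic factor |dx/dθ| = 0.013597 m.
ω = v/|dx/dθ| = 4.26/0.013597 = 313.31 rad/s.

313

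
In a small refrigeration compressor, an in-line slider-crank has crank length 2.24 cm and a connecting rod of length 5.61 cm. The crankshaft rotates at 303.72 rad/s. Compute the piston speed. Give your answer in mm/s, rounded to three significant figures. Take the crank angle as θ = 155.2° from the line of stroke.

1800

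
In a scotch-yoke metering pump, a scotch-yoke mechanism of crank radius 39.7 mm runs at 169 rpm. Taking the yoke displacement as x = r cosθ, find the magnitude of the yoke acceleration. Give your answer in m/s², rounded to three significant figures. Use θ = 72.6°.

3.72

ω = 17.7 rad/s (from 169 rpm).
x = r cosθ ⇒ ẍ = −rω² cosθ (ω constant).
|a| = rω²|cosθ| = 0.0397·(17.7)²·|cos 72.6°| = 3.7184 m/s².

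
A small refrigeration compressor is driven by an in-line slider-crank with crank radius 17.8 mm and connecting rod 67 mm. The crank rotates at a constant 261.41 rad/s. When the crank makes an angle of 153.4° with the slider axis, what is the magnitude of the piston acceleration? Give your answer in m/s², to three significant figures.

889

ω = 261.4 rad/s
x(θ) = r cosθ + √(L² − r² sin²θ); with ω constant, a = ω²·d²x/dθ².
d²x/dθ² = −r cosθ − r²(cos2θ)/√u − r⁴ sin²2θ/(4u^{3/2}),  u = L² − r² sin²θ = 0.00442548 m².
Substituting r = 0.0178 m, L = 0.067 m, θ = 153.4°: d²x/dθ² = +0.013008 m.
a = ω²·d²x/dθ² = (261.4)²·(+0.013008) = +888.92 m/s²;  |a| = 888.92 m/s².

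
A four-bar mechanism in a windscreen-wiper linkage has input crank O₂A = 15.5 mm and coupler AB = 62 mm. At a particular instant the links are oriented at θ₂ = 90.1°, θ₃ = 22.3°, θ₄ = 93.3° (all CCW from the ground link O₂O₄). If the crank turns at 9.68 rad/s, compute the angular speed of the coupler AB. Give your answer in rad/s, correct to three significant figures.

ω₂ = 9.68 rad/s
Differentiating the loop-closure r₂e^{iθ₂}+r₃e^{iθ₃}=r₁+r₄e^{iθ₄} gives r₂ω₂e^{iθ₂}+r₃ω₃e^{iθ₃}=r₄ω₄e^{iθ₄}.
Eliminating the other unknown: ω₃ = r₂ω₂ sin(θ₄−θ₂) / [r₃ sin(θ₃−θ₄)].
Numerator sine = +0.05582; denominator sine = -0.94552.
Result = 0.0155·9.68·(+0.05582) / (0.062·(-0.94552)) = -0.14287 rad/s; magnitude 0.14287 rad/s.

0.143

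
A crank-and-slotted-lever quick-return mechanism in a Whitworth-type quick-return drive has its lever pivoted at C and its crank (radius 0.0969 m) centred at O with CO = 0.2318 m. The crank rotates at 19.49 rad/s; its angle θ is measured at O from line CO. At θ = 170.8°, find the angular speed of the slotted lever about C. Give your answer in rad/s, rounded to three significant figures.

13.3

ω = 19.49 rad/s
Crank pin A relative to C: A = (d + r cosθ, r sinθ); lever angle φ = atan2(r sinθ, d + r cosθ).
Differentiating tanφ: φ̇ = rω(d cosθ + r)/(d² + r² + 2dr cosθ).
d² + r² + 2dr cosθ = |CA|² = 0.0187759 m²;  d cosθ + r = -0.13192 m.
|ω_lever| = |0.0969·19.49·-0.13192| / 0.0187759 = 13.269 rad/s.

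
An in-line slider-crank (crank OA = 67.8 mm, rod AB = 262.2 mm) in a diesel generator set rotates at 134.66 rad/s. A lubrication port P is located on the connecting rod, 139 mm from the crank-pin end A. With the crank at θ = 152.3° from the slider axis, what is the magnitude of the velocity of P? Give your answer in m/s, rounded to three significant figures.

5.32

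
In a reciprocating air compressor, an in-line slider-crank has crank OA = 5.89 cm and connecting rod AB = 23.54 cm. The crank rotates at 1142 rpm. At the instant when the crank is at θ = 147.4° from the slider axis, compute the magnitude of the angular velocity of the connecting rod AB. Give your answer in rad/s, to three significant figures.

ω = 119.6 rad/s (converted from 1142 rpm).
The rod makes angle φ with the slider axis where L sinφ = r sinθ; differentiating, L cosφ·φ̇ = r ω cosθ.
L cosφ = √(L² − r² sin²θ) = 0.23325 m.
|ω_rod| = r ω |cosθ| / √(L² − r² sin²θ) = 0.0589·119.6·0.84245/0.23325 = 25.441 rad/s.

25.4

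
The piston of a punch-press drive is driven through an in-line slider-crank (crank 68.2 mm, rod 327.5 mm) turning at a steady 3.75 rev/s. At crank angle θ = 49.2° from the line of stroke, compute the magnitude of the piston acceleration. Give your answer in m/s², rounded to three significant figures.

ω = 2π·3.75 = 23.56 rad/s
x(θ) = r cosθ + √(L² − r² sin²θ); with ω constant, a = ω²·d²x/dθ².
d²x/dθ² = −r cosθ − r²(cos2θ)/√u − r⁴ sin²2θ/(4u^{3/2}),  u = L² − r² sin²θ = 0.104591 m².
Substituting r = 0.0682 m, L = 0.3275 m, θ = 49.2°: d²x/dθ² = -0.042619 m.
a = ω²·d²x/dθ² = (23.56)²·(-0.042619) = -23.66 m/s²;  |a| = 23.66 m/s².

23.7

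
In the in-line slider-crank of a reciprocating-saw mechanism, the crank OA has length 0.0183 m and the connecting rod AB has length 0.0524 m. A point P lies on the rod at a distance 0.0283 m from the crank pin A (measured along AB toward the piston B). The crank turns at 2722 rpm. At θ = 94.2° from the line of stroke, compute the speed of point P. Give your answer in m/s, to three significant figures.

ω = 285 rad/s.  Crank-pin speed |V_A| = rω = 5.2164 m/s, perpendicular to OA.
Rod angle: sinφ = −(r/L) sinθ ⇒ φ = -20.383°; ω_rod = −rω cosθ/√(L²−r²sin²θ) = +7.7778 rad/s.
V_P = V_A + ω_rod × AP, with AP = 0.0283 m along the rod.
Components: V_Px = −rω sinθ − a·ω_rod·sinφ = -5.1257 m/s;  V_Py = rω cosθ + a·ω_rod·cosφ = -0.17571 m/s.
|V_P| = √(V_Px² + V_Py²) = 5.1287 m/s.

5.13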